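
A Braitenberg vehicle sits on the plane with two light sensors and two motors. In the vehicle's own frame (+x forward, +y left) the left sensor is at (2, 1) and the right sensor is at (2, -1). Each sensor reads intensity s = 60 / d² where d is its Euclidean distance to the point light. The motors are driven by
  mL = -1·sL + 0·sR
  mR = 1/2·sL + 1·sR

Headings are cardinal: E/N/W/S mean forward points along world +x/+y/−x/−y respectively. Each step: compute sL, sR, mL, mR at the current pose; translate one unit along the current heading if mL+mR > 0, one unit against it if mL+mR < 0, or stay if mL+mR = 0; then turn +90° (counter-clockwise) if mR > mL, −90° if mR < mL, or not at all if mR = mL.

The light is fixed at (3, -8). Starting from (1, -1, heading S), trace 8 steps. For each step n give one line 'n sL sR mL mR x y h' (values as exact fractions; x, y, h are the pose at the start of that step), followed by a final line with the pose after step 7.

0 30/13 30/17 -30/13 645/221 1 -1 S
1 60/49 12/5 -60/49 738/245 1 -2 E
2 15/17 15/16 -15/17 375/272 2 -2 N
3 4/3 60/73 -4/3 326/219 2 -1 W
4 30/13 30/17 -30/13 645/221 1 -1 S
5 60/49 12/5 -60/49 738/245 1 -2 E
6 15/17 15/16 -15/17 375/272 2 -2 N
7 4/3 60/73 -4/3 326/219 2 -1 W
final 1 -1 S

n=0: pose=(1,-1,S); sL=30/13, sR=30/17; mL=-30/13, mR=645/221; mL+mR=135/221 → advance +1; mR−mL=1155/221 → turn +1·90°
n=1: pose=(1,-2,E); sL=60/49, sR=12/5; mL=-60/49, mR=738/245; mL+mR=438/245 → advance +1; mR−mL=1038/245 → turn +1·90°
n=2: pose=(2,-2,N); sL=15/17, sR=15/16; mL=-15/17, mR=375/272; mL+mR=135/272 → advance +1; mR−mL=615/272 → turn +1·90°
n=3: pose=(2,-1,W); sL=4/3, sR=60/73; mL=-4/3, mR=326/219; mL+mR=34/219 → advance +1; mR−mL=206/73 → turn +1·90°
n=4: pose=(1,-1,S); sL=30/13, sR=30/17; mL=-30/13, mR=645/221; mL+mR=135/221 → advance +1; mR−mL=1155/221 → turn +1·90°
n=5: pose=(1,-2,E); sL=60/49, sR=12/5; mL=-60/49, mR=738/245; mL+mR=438/245 → advance +1; mR−mL=1038/245 → turn +1·90°
n=6: pose=(2,-2,N); sL=15/17, sR=15/16; mL=-15/17, mR=375/272; mL+mR=135/272 → advance +1; mR−mL=615/272 → turn +1·90°
n=7: pose=(2,-1,W); sL=4/3, sR=60/73; mL=-4/3, mR=326/219; mL+mR=34/219 → advance +1; mR−mL=206/73 → turn +1·90°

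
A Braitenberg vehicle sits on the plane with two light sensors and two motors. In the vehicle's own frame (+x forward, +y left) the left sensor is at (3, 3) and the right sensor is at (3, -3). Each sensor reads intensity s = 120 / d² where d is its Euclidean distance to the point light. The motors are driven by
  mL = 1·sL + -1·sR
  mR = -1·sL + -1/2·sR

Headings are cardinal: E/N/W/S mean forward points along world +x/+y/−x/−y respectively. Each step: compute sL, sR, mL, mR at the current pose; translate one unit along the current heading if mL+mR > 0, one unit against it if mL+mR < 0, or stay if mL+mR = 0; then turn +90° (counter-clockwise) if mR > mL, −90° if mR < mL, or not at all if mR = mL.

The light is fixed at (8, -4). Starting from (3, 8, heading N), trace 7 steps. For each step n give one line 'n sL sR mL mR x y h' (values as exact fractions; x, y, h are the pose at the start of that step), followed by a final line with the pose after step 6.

n=0: pose=(3,8,N); sL=120/289, sR=120/229; mL=-7200/66181, mR=-44820/66181; mL+mR=-180/229 → advance -1; mR−mL=-37620/66181 → turn -1·90°
n=1: pose=(3,7,E); sL=3/5, sR=30/17; mL=-99/85, mR=-126/85; mL+mR=-45/17 → advance -1; mR−mL=-27/85 → turn -1·90°
n=2: pose=(2,7,S); sL=120/73, sR=24/29; mL=1728/2117, mR=-4356/2117; mL+mR=-36/29 → advance -1; mR−mL=-6084/2117 → turn -1·90°
n=3: pose=(2,8,W); sL=20/27, sR=20/51; mL=160/459, mR=-430/459; mL+mR=-10/17 → advance -1; mR−mL=-590/459 → turn -1·90°
n=4: pose=(3,8,N); sL=120/289, sR=120/229; mL=-7200/66181, mR=-44820/66181; mL+mR=-180/229 → advance -1; mR−mL=-37620/66181 → turn -1·90°
n=5: pose=(3,7,E); sL=3/5, sR=30/17; mL=-99/85, mR=-126/85; mL+mR=-45/17 → advance -1; mR−mL=-27/85 → turn -1·90°
n=6: pose=(2,7,S); sL=120/73, sR=24/29; mL=1728/2117, mR=-4356/2117; mL+mR=-36/29 → advance -1; mR−mL=-6084/2117 → turn -1·90°

0 120/289 120/229 -7200/66181 -44820/66181 3 8 N
1 3/5 30/17 -99/85 -126/85 3 7 E
2 120/73 24/29 1728/2117 -4356/2117 2 7 S
3 20/27 20/51 160/459 -430/459 2 8 W
4 120/289 120/229 -7200/66181 -44820/66181 3 8 N
5 3/5 30/17 -99/85 -126/85 3 7 E
6 120/73 24/29 1728/2117 -4356/2117 2 7 S
final 2 8 W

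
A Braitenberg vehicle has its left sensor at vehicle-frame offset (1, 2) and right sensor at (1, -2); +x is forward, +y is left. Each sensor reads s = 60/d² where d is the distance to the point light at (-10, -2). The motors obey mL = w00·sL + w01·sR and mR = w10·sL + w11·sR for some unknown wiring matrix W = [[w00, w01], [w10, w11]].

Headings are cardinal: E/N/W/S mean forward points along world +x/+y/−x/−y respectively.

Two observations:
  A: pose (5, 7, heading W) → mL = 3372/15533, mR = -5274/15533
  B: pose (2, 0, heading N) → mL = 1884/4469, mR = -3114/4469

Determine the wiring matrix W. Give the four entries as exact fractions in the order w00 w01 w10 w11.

1/2 1/2 -1 -1/2

obs A: pose=(5,7,W) → sL=12/49, sR=60/317, mL=3372/15533, mR=-5274/15533
obs B: pose=(2,0,N) → sL=60/109, sR=12/41, mL=1884/4469, mR=-3114/4469
sensor matrix S = [[12/49, 60/317], [60/109, 12/41]]; det S = -2256768/69416977
solve [mL_A; mL_B] = S·[w00; w01] and [mR_A; mR_B] = S·[w10; w11]:
  w00 = 1/2, w01 = 1/2, w10 = -1, w11 = -1/2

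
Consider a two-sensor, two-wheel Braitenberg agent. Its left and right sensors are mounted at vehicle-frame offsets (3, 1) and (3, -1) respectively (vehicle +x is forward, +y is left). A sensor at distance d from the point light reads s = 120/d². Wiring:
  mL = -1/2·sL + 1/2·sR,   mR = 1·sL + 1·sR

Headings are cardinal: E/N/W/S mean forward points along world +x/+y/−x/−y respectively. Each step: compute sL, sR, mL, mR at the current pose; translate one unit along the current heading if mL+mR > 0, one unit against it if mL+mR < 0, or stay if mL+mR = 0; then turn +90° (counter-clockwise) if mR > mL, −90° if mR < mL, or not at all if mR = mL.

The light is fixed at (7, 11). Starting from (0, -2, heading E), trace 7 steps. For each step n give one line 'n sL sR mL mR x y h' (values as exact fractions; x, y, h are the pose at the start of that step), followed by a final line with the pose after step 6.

0 3/4 30/53 -39/424 279/212 0 -2 E
1 120/149 24/25 288/3725 6576/3725 1 -2 N
2 12/25 60/101 144/2525 2712/2525 1 -1 W
3 40/87 120/289 -560/25143 22000/25143 0 -1 S
4 3/4 30/53 -39/424 279/212 0 -2 E
5 120/149 24/25 288/3725 6576/3725 1 -2 N
6 12/25 60/101 144/2525 2712/2525 1 -1 W
final 0 -1 S

n=0: pose=(0,-2,E); sL=3/4, sR=30/53; mL=-39/424, mR=279/212; mL+mR=519/424 → advance +1; mR−mL=597/424 → turn +1·90°
n=1: pose=(1,-2,N); sL=120/149, sR=24/25; mL=288/3725, mR=6576/3725; mL+mR=6864/3725 → advance +1; mR−mL=6288/3725 → turn +1·90°
n=2: pose=(1,-1,W); sL=12/25, sR=60/101; mL=144/2525, mR=2712/2525; mL+mR=2856/2525 → advance +1; mR−mL=2568/2525 → turn +1·90°
n=3: pose=(0,-1,S); sL=40/87, sR=120/289; mL=-560/25143, mR=22000/25143; mL+mR=21440/25143 → advance +1; mR−mL=7520/8381 → turn +1·90°
n=4: pose=(0,-2,E); sL=3/4, sR=30/53; mL=-39/424, mR=279/212; mL+mR=519/424 → advance +1; mR−mL=597/424 → turn +1·90°
n=5: pose=(1,-2,N); sL=120/149, sR=24/25; mL=288/3725, mR=6576/3725; mL+mR=6864/3725 → advance +1; mR−mL=6288/3725 → turn +1·90°
n=6: pose=(1,-1,W); sL=12/25, sR=60/101; mL=144/2525, mR=2712/2525; mL+mR=2856/2525 → advance +1; mR−mL=2568/2525 → turn +1·90°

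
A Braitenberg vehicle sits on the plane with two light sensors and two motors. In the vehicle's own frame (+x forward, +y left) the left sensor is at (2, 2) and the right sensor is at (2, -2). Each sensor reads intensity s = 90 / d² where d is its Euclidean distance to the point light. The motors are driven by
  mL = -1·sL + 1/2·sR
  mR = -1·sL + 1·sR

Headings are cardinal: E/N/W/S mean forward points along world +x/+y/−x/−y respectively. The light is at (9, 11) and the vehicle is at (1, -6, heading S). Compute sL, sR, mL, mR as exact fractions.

left sensor world pos  = (3, -8); dL² = 397
right sensor world pos = (-1, -8); dR² = 461
sL = 90/397 = 90/397
sR = 90/461 = 90/461
mL = -1·sL + 1/2·sR = -23625/183017
mR = -1·sL + 1·sR = -5760/183017

90/397 90/461 -23625/183017 -5760/183017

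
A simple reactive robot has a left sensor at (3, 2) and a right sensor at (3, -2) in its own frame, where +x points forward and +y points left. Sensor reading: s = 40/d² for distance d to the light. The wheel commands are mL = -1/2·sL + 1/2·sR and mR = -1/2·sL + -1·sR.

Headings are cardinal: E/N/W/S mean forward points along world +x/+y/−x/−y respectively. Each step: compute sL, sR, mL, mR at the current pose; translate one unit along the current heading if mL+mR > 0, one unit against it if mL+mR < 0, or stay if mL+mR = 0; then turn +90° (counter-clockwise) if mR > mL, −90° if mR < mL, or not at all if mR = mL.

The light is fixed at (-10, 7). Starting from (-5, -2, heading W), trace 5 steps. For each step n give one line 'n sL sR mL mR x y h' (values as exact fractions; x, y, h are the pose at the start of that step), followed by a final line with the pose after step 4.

0 8/25 40/53 288/1325 -1212/1325 -5 -2 W
1 10/13 2/5 -12/65 -51/65 -4 -2 N
2 8/29 8/45 -64/1305 -412/1305 -4 -3 E
3 20/109 20/89 200/9701 -3070/9701 -5 -3 S
4 8/25 40/53 288/1325 -1212/1325 -5 -2 W
final -4 -2 N

n=0: pose=(-5,-2,W); sL=8/25, sR=40/53; mL=288/1325, mR=-1212/1325; mL+mR=-924/1325 → advance -1; mR−mL=-60/53 → turn -1·90°
n=1: pose=(-4,-2,N); sL=10/13, sR=2/5; mL=-12/65, mR=-51/65; mL+mR=-63/65 → advance -1; mR−mL=-3/5 → turn -1·90°
n=2: pose=(-4,-3,E); sL=8/29, sR=8/45; mL=-64/1305, mR=-412/1305; mL+mR=-476/1305 → advance -1; mR−mL=-4/15 → turn -1·90°
n=3: pose=(-5,-3,S); sL=20/109, sR=20/89; mL=200/9701, mR=-3070/9701; mL+mR=-2870/9701 → advance -1; mR−mL=-30/89 → turn -1·90°
n=4: pose=(-5,-2,W); sL=8/25, sR=40/53; mL=288/1325, mR=-1212/1325; mL+mR=-924/1325 → advance -1; mR−mL=-60/53 → turn -1·90°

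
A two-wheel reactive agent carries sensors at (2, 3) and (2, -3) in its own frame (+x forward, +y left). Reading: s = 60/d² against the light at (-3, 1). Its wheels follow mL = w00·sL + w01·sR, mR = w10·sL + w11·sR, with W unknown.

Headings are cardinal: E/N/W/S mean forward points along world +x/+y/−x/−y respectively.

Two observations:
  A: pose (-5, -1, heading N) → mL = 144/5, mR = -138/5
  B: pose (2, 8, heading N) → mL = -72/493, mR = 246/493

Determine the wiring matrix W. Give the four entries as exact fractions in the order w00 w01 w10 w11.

-1/2 1/2 1 -1/2

obs A: pose=(-5,-1,N) → sL=12/5, sR=60, mL=144/5, mR=-138/5
obs B: pose=(2,8,N) → sL=12/17, sR=12/29, mL=-72/493, mR=246/493
sensor matrix S = [[12/5, 60], [12/17, 12/29]]; det S = -101952/2465
solve [mL_A; mL_B] = S·[w00; w01] and [mR_A; mR_B] = S·[w10; w11]:
  w00 = -1/2, w01 = 1/2, w10 = 1, w11 = -1/2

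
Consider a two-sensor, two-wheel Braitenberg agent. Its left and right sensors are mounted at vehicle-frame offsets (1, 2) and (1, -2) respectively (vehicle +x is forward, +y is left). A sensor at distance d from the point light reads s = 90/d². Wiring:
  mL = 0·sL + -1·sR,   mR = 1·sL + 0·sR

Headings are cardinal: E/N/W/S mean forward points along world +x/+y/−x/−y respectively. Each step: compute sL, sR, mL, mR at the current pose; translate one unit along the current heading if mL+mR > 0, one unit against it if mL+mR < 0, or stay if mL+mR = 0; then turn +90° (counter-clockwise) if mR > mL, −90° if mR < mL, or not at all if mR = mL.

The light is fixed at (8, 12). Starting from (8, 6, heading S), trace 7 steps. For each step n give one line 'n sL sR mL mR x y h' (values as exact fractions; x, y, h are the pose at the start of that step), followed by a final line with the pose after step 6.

0 90/53 90/53 -90/53 90/53 8 6 S
1 90/17 18/13 -18/13 90/17 8 6 E
2 45/13 45/17 -45/17 45/13 9 6 N
3 90/49 10 -10 90/49 9 7 W
4 45/26 5/2 -5/2 45/26 10 7 S
5 90/13 2 -2 90/13 10 8 E
6 9 45/17 -45/17 9 11 8 N
final 11 9 W

n=0: pose=(8,6,S); sL=90/53, sR=90/53; mL=-90/53, mR=90/53; mL+mR=0 → advance +0; mR−mL=180/53 → turn +1·90°
n=1: pose=(8,6,E); sL=90/17, sR=18/13; mL=-18/13, mR=90/17; mL+mR=864/221 → advance +1; mR−mL=1476/221 → turn +1·90°
n=2: pose=(9,6,N); sL=45/13, sR=45/17; mL=-45/17, mR=45/13; mL+mR=180/221 → advance +1; mR−mL=1350/221 → turn +1·90°
n=3: pose=(9,7,W); sL=90/49, sR=10; mL=-10, mR=90/49; mL+mR=-400/49 → advance -1; mR−mL=580/49 → turn +1·90°
n=4: pose=(10,7,S); sL=45/26, sR=5/2; mL=-5/2, mR=45/26; mL+mR=-10/13 → advance -1; mR−mL=55/13 → turn +1·90°
n=5: pose=(10,8,E); sL=90/13, sR=2; mL=-2, mR=90/13; mL+mR=64/13 → advance +1; mR−mL=116/13 → turn +1·90°
n=6: pose=(11,8,N); sL=9, sR=45/17; mL=-45/17, mR=9; mL+mR=108/17 → advance +1; mR−mL=198/17 → turn +1·90°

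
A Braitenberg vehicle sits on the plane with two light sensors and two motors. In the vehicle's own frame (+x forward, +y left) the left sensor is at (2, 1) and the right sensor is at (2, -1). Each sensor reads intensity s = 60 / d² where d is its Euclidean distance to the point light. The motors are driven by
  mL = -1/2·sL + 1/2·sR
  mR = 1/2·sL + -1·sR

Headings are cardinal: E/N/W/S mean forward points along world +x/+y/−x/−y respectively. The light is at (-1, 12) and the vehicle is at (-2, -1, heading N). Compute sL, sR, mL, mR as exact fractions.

12/25 60/121 24/3025 -774/3025

left sensor world pos  = (-3, 1); dL² = 125
right sensor world pos = (-1, 1); dR² = 121
sL = 60/125 = 12/25
sR = 60/121 = 60/121
mL = -1/2·sL + 1/2·sR = 24/3025
mR = 1/2·sL + -1·sR = -774/3025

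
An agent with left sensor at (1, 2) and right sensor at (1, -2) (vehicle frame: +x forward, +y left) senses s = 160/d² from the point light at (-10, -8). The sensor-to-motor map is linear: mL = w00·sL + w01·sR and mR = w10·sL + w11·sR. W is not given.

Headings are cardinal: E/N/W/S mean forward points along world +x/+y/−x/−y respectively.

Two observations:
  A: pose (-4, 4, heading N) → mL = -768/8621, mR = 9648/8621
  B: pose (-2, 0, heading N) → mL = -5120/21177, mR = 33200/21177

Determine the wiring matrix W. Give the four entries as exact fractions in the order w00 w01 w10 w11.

-1/2 1/2 1/2 1

obs A: pose=(-4,4,N) → sL=32/37, sR=160/233, mL=-768/8621, mR=9648/8621
obs B: pose=(-2,0,N) → sL=160/117, sR=160/181, mL=-5120/21177, mR=33200/21177
sensor matrix S = [[32/37, 160/233], [160/117, 160/181]]; det S = -31866880/182566917
solve [mL_A; mL_B] = S·[w00; w01] and [mR_A; mR_B] = S·[w10; w11]:
  w00 = -1/2, w01 = 1/2, w10 = 1/2, w11 = 1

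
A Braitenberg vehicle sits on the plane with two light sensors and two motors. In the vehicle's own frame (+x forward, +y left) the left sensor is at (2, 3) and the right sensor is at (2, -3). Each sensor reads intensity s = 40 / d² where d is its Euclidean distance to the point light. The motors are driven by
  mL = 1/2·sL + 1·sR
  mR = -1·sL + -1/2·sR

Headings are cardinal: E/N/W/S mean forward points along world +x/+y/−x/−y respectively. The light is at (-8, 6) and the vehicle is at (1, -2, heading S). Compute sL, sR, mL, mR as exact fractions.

10/61 5/17 390/1037 -645/2074

left sensor world pos  = (4, -4); dL² = 244
right sensor world pos = (-2, -4); dR² = 136
sL = 40/244 = 10/61
sR = 40/136 = 5/17
mL = 1/2·sL + 1·sR = 390/1037
mR = -1·sL + -1/2·sR = -645/2074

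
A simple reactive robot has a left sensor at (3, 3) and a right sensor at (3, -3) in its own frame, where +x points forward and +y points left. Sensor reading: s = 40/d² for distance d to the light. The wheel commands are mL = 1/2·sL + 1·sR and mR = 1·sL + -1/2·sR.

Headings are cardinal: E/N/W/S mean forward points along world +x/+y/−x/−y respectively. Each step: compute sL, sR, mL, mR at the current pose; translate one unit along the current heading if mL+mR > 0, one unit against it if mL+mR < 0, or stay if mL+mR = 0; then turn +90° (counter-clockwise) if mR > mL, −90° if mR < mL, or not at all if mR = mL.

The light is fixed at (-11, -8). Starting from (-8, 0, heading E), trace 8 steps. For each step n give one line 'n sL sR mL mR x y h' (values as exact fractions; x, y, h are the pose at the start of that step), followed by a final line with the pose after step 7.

n=0: pose=(-8,0,E); sL=40/157, sR=40/61; mL=7500/9577, mR=-700/9577; mL+mR=6800/9577 → advance +1; mR−mL=-8200/9577 → turn -1·90°
n=1: pose=(-7,0,S); sL=20/37, sR=20/13; mL=870/481, mR=-110/481; mL+mR=760/481 → advance +1; mR−mL=-980/481 → turn -1·90°
n=2: pose=(-7,-1,W); sL=40/17, sR=40/101; mL=2700/1717, mR=3700/1717; mL+mR=6400/1717 → advance +1; mR−mL=1000/1717 → turn +1·90°
n=3: pose=(-8,-1,S); sL=10/13, sR=5/2; mL=75/26, mR=-25/52; mL+mR=125/52 → advance +1; mR−mL=-175/52 → turn -1·90°
n=4: pose=(-8,-2,W); sL=40/9, sR=40/81; mL=220/81, mR=340/81; mL+mR=560/81 → advance +1; mR−mL=40/27 → turn +1·90°
n=5: pose=(-9,-2,S); sL=20/17, sR=4; mL=78/17, mR=-14/17; mL+mR=64/17 → advance +1; mR−mL=-92/17 → turn -1·90°
n=6: pose=(-9,-3,W); sL=8, sR=8/13; mL=60/13, mR=100/13; mL+mR=160/13 → advance +1; mR−mL=40/13 → turn +1·90°
n=7: pose=(-10,-3,S); sL=2, sR=5; mL=6, mR=-1/2; mL+mR=11/2 → advance +1; mR−mL=-13/2 → turn -1·90°

0 40/157 40/61 7500/9577 -700/9577 -8 0 E
1 20/37 20/13 870/481 -110/481 -7 0 S
2 40/17 40/101 2700/1717 3700/1717 -7 -1 W
3 10/13 5/2 75/26 -25/52 -8 -1 S
4 40/9 40/81 220/81 340/81 -8 -2 W
5 20/17 4 78/17 -14/17 -9 -2 S
6 8 8/13 60/13 100/13 -9 -3 W
7 2 5 6 -1/2 -10 -3 S
final -10 -4 W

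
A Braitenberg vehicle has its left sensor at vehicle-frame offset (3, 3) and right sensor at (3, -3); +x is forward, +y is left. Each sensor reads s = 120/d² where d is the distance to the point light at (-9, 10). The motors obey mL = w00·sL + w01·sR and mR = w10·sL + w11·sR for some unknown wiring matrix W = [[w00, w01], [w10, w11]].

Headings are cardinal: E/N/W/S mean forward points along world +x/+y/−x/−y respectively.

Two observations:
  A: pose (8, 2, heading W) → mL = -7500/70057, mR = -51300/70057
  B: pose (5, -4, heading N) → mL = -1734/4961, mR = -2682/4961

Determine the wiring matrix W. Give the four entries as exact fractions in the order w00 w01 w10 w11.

obs A: pose=(8,2,W) → sL=120/317, sR=120/221, mL=-7500/70057, mR=-51300/70057
obs B: pose=(5,-4,N) → sL=60/121, sR=12/41, mL=-1734/4961, mR=-2682/4961
sensor matrix S = [[120/317, 120/221], [60/121, 12/41]]; det S = -55071360/347552777
solve [mL_A; mL_B] = S·[w00; w01] and [mR_A; mR_B] = S·[w10; w11]:
  w00 = -1, w01 = 1/2, w10 = -1/2, w11 = -1

-1 1/2 -1/2 -1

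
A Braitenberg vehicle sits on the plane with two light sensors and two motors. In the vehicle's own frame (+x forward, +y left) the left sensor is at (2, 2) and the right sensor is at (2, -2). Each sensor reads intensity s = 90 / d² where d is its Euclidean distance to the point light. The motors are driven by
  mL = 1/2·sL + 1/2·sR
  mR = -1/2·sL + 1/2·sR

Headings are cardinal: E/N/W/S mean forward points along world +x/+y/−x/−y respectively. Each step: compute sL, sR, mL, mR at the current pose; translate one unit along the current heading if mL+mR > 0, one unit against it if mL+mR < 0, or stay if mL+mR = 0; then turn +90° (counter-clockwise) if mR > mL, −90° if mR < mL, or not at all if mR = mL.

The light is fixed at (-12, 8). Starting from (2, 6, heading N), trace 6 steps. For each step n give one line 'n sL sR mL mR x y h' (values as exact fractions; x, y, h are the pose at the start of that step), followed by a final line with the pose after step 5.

n=0: pose=(2,6,N); sL=5/8, sR=45/128; mL=125/256, mR=-35/256; mL+mR=45/128 → advance +1; mR−mL=-5/8 → turn -1·90°
n=1: pose=(2,7,E); sL=90/257, sR=18/53; mL=4698/13621, mR=-72/13621; mL+mR=18/53 → advance +1; mR−mL=-90/257 → turn -1·90°
n=2: pose=(3,7,S); sL=45/149, sR=45/89; mL=5355/13261, mR=1350/13261; mL+mR=45/89 → advance +1; mR−mL=-45/149 → turn -1·90°
n=3: pose=(3,6,W); sL=18/37, sR=90/169; mL=3186/6253, mR=144/6253; mL+mR=90/169 → advance +1; mR−mL=-18/37 → turn -1·90°
n=4: pose=(2,6,N); sL=5/8, sR=45/128; mL=125/256, mR=-35/256; mL+mR=45/128 → advance +1; mR−mL=-5/8 → turn -1·90°
n=5: pose=(2,7,E); sL=90/257, sR=18/53; mL=4698/13621, mR=-72/13621; mL+mR=18/53 → advance +1; mR−mL=-90/257 → turn -1·90°

0 5/8 45/128 125/256 -35/256 2 6 N
1 90/257 18/53 4698/13621 -72/13621 2 7 E
2 45/149 45/89 5355/13261 1350/13261 3 7 S
3 18/37 90/169 3186/6253 144/6253 3 6 W
4 5/8 45/128 125/256 -35/256 2 6 N
5 90/257 18/53 4698/13621 -72/13621 2 7 E
final 3 7 S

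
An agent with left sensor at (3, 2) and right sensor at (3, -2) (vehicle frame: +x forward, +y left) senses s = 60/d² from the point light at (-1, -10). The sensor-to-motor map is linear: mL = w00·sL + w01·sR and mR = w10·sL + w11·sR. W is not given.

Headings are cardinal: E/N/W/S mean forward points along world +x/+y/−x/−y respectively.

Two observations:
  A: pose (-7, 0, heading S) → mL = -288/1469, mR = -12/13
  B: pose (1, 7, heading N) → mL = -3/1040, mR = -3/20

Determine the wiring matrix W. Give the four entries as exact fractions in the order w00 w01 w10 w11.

obs A: pose=(-7,0,S) → sL=12/13, sR=60/113, mL=-288/1469, mR=-12/13
obs B: pose=(1,7,N) → sL=3/20, sR=15/104, mL=-3/1040, mR=-3/20
sensor matrix S = [[12/13, 60/113], [3/20, 15/104]]; det S = 2043/38194
solve [mL_A; mL_B] = S·[w00; w01] and [mR_A; mR_B] = S·[w10; w11]:
  w00 = -1/2, w01 = 1/2, w10 = -1, w11 = 0

-1/2 1/2 -1 0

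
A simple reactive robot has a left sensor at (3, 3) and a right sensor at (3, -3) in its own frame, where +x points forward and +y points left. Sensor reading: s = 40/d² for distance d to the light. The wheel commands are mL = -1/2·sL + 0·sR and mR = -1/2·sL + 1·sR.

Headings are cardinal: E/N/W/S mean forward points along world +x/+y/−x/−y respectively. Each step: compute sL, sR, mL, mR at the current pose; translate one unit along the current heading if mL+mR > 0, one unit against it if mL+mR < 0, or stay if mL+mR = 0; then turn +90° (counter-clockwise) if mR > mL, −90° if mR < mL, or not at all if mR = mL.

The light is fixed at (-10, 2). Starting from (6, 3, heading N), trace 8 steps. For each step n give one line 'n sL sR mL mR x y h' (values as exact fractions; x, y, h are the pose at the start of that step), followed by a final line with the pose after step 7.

n=0: pose=(6,3,N); sL=8/37, sR=40/377; mL=-4/37, mR=-28/13949; mL+mR=-1536/13949 → advance -1; mR−mL=40/377 → turn +1·90°
n=1: pose=(6,2,W); sL=20/89, sR=20/89; mL=-10/89, mR=10/89; mL+mR=0 → advance +0; mR−mL=20/89 → turn +1·90°
n=2: pose=(6,2,S); sL=4/37, sR=20/89; mL=-2/37, mR=562/3293; mL+mR=384/3293 → advance +1; mR−mL=20/89 → turn +1·90°
n=3: pose=(6,1,E); sL=8/73, sR=40/377; mL=-4/73, mR=1412/27521; mL+mR=-96/27521 → advance -1; mR−mL=40/377 → turn +1·90°
n=4: pose=(5,1,N); sL=10/37, sR=5/41; mL=-5/37, mR=-20/1517; mL+mR=-225/1517 → advance -1; mR−mL=5/41 → turn +1·90°
n=5: pose=(5,0,W); sL=40/169, sR=8/29; mL=-20/169, mR=772/4901; mL+mR=192/4901 → advance +1; mR−mL=8/29 → turn +1·90°
n=6: pose=(4,0,S); sL=20/157, sR=20/73; mL=-10/157, mR=2410/11461; mL+mR=1680/11461 → advance +1; mR−mL=20/73 → turn +1·90°
n=7: pose=(4,-1,E); sL=40/289, sR=8/65; mL=-20/289, mR=1012/18785; mL+mR=-288/18785 → advance -1; mR−mL=8/65 → turn +1·90°

0 8/37 40/377 -4/37 -28/13949 6 3 N
1 20/89 20/89 -10/89 10/89 6 2 W
2 4/37 20/89 -2/37 562/3293 6 2 S
3 8/73 40/377 -4/73 1412/27521 6 1 E
4 10/37 5/41 -5/37 -20/1517 5 1 N
5 40/169 8/29 -20/169 772/4901 5 0 W
6 20/157 20/73 -10/157 2410/11461 4 0 S
7 40/289 8/65 -20/289 1012/18785 4 -1 E
final 3 -1 N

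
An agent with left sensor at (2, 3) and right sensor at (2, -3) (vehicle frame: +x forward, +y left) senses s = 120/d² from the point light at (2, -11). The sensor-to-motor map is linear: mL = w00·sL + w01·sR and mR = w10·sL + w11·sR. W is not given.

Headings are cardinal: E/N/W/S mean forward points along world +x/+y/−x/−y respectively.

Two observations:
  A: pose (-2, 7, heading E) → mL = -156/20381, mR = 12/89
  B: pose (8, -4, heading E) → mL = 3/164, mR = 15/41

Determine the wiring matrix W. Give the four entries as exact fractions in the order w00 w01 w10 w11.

-1 1/2 1/2 0

obs A: pose=(-2,7,E) → sL=24/89, sR=120/229, mL=-156/20381, mR=12/89
obs B: pose=(8,-4,E) → sL=30/41, sR=3/2, mL=3/164, mR=15/41
sensor matrix S = [[24/89, 120/229], [30/41, 3/2]]; det S = 17604/835621
solve [mL_A; mL_B] = S·[w00; w01] and [mR_A; mR_B] = S·[w10; w11]:
  w00 = -1, w01 = 1/2, w10 = 1/2, w11 = 0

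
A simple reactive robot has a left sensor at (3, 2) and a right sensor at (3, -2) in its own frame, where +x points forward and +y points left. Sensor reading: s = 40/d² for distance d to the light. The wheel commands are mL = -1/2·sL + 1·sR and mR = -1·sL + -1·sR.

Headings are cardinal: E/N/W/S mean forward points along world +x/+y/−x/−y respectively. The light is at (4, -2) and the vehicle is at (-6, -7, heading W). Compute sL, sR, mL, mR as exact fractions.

20/109 20/89 1290/9701 -3960/9701

left sensor world pos  = (-9, -9); dL² = 218
right sensor world pos = (-9, -5); dR² = 178
sL = 40/218 = 20/109
sR = 40/178 = 20/89
mL = -1/2·sL + 1·sR = 1290/9701
mR = -1·sL + -1·sR = -3960/9701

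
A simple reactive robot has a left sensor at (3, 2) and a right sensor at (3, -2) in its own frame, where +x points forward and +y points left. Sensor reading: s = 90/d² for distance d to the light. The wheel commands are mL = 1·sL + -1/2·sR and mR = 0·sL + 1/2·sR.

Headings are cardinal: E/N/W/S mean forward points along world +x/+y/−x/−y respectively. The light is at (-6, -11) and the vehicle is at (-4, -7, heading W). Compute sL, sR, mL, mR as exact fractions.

18 90/37 621/37 45/37

left sensor world pos  = (-7, -9); dL² = 5
right sensor world pos = (-7, -5); dR² = 37
sL = 90/5 = 18
sR = 90/37 = 90/37
mL = 1·sL + -1/2·sR = 621/37
mR = 0·sL + 1/2·sR = 45/37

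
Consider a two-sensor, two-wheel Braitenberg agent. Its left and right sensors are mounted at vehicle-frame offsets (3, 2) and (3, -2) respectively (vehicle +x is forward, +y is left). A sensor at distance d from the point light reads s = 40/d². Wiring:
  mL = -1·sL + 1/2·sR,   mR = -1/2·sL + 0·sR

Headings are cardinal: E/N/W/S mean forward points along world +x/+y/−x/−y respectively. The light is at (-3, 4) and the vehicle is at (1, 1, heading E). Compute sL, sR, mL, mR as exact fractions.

4/5 20/37 -98/185 -2/5

left sensor world pos  = (4, 3); dL² = 50
right sensor world pos = (4, -1); dR² = 74
sL = 40/50 = 4/5
sR = 40/74 = 20/37
mL = -1·sL + 1/2·sR = -98/185
mR = -1/2·sL + 0·sR = -2/5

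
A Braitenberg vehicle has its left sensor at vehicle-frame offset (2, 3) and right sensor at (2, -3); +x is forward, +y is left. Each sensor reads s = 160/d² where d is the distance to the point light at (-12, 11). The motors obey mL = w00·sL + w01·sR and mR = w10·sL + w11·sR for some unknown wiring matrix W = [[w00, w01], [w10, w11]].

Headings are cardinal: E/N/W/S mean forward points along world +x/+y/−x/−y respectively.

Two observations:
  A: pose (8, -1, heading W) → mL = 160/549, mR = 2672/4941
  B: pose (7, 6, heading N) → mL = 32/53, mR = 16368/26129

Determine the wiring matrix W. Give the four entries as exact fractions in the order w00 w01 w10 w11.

1 0 1/2 1

obs A: pose=(8,-1,W) → sL=160/549, sR=32/81, mL=160/549, mR=2672/4941
obs B: pose=(7,6,N) → sL=32/53, sR=160/493, mL=32/53, mR=16368/26129
sensor matrix S = [[160/549, 32/81], [32/53, 160/493]]; det S = -18583552/129103389
solve [mL_A; mL_B] = S·[w00; w01] and [mR_A; mR_B] = S·[w10; w11]:
  w00 = 1, w01 = 0, w10 = 1/2, w11 = 1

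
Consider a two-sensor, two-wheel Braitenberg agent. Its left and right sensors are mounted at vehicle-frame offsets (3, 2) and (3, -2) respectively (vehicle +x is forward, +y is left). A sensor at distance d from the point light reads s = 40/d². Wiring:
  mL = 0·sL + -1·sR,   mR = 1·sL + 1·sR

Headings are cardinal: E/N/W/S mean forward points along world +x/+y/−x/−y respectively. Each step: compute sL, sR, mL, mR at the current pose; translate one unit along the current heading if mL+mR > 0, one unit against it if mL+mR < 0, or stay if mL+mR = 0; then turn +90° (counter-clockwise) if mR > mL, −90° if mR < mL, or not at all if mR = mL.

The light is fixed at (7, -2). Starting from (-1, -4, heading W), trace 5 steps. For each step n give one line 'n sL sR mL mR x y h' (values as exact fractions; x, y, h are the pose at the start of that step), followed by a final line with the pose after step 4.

0 40/137 40/121 -40/121 10320/16577 -1 -4 W
1 20/37 20/73 -20/73 2200/2701 -2 -4 S
2 40/37 40/61 -40/61 3920/2257 -2 -5 E
3 2/5 10/9 -10/9 68/45 -1 -5 N
4 40/137 40/121 -40/121 10320/16577 -1 -4 W
final -2 -4 S

n=0: pose=(-1,-4,W); sL=40/137, sR=40/121; mL=-40/121, mR=10320/16577; mL+mR=40/137 → advance +1; mR−mL=15800/16577 → turn +1·90°
n=1: pose=(-2,-4,S); sL=20/37, sR=20/73; mL=-20/73, mR=2200/2701; mL+mR=20/37 → advance +1; mR−mL=2940/2701 → turn +1·90°
n=2: pose=(-2,-5,E); sL=40/37, sR=40/61; mL=-40/61, mR=3920/2257; mL+mR=40/37 → advance +1; mR−mL=5400/2257 → turn +1·90°
n=3: pose=(-1,-5,N); sL=2/5, sR=10/9; mL=-10/9, mR=68/45; mL+mR=2/5 → advance +1; mR−mL=118/45 → turn +1·90°
n=4: pose=(-1,-4,W); sL=40/137, sR=40/121; mL=-40/121, mR=10320/16577; mL+mR=40/137 → advance +1; mR−mL=15800/16577 → turn +1·90°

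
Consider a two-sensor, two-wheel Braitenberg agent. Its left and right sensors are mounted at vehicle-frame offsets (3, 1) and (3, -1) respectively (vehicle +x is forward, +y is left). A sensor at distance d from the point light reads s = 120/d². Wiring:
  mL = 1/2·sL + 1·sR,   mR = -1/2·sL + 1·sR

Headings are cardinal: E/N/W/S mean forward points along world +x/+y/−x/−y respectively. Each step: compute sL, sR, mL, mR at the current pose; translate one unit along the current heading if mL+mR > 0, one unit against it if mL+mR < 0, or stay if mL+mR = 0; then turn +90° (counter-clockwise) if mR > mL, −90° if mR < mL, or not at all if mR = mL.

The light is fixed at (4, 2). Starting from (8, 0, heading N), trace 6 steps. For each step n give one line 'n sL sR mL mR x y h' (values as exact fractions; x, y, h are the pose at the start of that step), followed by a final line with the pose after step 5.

0 12 60/13 138/13 -18/13 8 0 N
1 120/49 120/53 9060/2597 2700/2597 8 1 E
2 30/13 15/4 255/52 135/52 9 1 S
3 120/13 24 372/13 252/13 9 0 W
4 12 60/13 138/13 -18/13 8 0 N
5 120/49 120/53 9060/2597 2700/2597 8 1 E
final 9 1 S

n=0: pose=(8,0,N); sL=12, sR=60/13; mL=138/13, mR=-18/13; mL+mR=120/13 → advance +1; mR−mL=-12 → turn -1·90°
n=1: pose=(8,1,E); sL=120/49, sR=120/53; mL=9060/2597, mR=2700/2597; mL+mR=240/53 → advance +1; mR−mL=-120/49 → turn -1·90°
n=2: pose=(9,1,S); sL=30/13, sR=15/4; mL=255/52, mR=135/52; mL+mR=15/2 → advance +1; mR−mL=-30/13 → turn -1·90°
n=3: pose=(9,0,W); sL=120/13, sR=24; mL=372/13, mR=252/13; mL+mR=48 → advance +1; mR−mL=-120/13 → turn -1·90°
n=4: pose=(8,0,N); sL=12, sR=60/13; mL=138/13, mR=-18/13; mL+mR=120/13 → advance +1; mR−mL=-12 → turn -1·90°
n=5: pose=(8,1,E); sL=120/49, sR=120/53; mL=9060/2597, mR=2700/2597; mL+mR=240/53 → advance +1; mR−mL=-120/49 → turn -1·90°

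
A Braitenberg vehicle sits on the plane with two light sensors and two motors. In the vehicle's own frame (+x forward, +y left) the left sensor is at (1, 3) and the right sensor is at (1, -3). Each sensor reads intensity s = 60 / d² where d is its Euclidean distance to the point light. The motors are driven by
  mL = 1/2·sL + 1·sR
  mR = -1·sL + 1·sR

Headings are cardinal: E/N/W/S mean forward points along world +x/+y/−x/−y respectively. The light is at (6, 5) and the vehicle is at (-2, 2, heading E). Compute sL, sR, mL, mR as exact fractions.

60/49 12/17 1098/833 -432/833

left sensor world pos  = (-1, 5); dL² = 49
right sensor world pos = (-1, -1); dR² = 85
sL = 60/49 = 60/49
sR = 60/85 = 12/17
mL = 1/2·sL + 1·sR = 1098/833
mR = -1·sL + 1·sR = -432/833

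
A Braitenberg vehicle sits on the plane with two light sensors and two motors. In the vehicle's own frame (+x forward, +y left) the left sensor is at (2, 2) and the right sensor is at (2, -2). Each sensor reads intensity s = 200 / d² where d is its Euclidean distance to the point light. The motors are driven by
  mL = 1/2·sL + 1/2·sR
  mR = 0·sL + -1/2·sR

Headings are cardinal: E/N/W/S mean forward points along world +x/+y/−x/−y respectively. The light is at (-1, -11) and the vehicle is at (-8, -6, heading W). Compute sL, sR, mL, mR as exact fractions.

20/9 20/13 220/117 -10/13

left sensor world pos  = (-10, -8); dL² = 90
right sensor world pos = (-10, -4); dR² = 130
sL = 200/90 = 20/9
sR = 200/130 = 20/13
mL = 1/2·sL + 1/2·sR = 220/117
mR = 0·sL + -1/2·sR = -10/13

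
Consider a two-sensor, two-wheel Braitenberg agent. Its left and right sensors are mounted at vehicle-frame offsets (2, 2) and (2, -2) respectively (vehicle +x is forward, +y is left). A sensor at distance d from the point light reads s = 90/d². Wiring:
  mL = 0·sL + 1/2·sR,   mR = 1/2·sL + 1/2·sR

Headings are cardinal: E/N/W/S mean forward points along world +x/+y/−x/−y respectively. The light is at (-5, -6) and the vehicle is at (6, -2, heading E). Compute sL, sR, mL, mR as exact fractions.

18/41 90/173 45/173 3402/7093

left sensor world pos  = (8, 0); dL² = 205
right sensor world pos = (8, -4); dR² = 173
sL = 90/205 = 18/41
sR = 90/173 = 90/173
mL = 0·sL + 1/2·sR = 45/173
mR = 1/2·sL + 1/2·sR = 3402/7093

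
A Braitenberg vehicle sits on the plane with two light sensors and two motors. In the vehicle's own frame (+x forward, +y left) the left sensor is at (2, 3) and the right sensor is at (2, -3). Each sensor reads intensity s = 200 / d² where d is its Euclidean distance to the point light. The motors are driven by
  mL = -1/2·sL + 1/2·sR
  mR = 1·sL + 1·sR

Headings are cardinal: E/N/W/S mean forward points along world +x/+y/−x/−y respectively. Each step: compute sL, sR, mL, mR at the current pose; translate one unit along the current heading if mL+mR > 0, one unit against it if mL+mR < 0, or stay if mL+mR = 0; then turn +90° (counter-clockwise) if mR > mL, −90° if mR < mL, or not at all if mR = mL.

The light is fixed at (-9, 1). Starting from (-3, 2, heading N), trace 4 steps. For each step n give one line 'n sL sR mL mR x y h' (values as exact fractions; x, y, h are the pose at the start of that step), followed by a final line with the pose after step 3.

0 100/9 20/9 -40/9 40/3 -3 2 N
1 200/17 200/41 -2400/697 11600/697 -3 3 W
2 25/8 50 375/16 425/8 -4 3 S
3 40/13 200/53 240/689 4720/689 -4 2 E
final -3 2 N

n=0: pose=(-3,2,N); sL=100/9, sR=20/9; mL=-40/9, mR=40/3; mL+mR=80/9 → advance +1; mR−mL=160/9 → turn +1·90°
n=1: pose=(-3,3,W); sL=200/17, sR=200/41; mL=-2400/697, mR=11600/697; mL+mR=9200/697 → advance +1; mR−mL=14000/697 → turn +1·90°
n=2: pose=(-4,3,S); sL=25/8, sR=50; mL=375/16, mR=425/8; mL+mR=1225/16 → advance +1; mR−mL=475/16 → turn +1·90°
n=3: pose=(-4,2,E); sL=40/13, sR=200/53; mL=240/689, mR=4720/689; mL+mR=4960/689 → advance +1; mR−mL=4480/689 → turn +1·90°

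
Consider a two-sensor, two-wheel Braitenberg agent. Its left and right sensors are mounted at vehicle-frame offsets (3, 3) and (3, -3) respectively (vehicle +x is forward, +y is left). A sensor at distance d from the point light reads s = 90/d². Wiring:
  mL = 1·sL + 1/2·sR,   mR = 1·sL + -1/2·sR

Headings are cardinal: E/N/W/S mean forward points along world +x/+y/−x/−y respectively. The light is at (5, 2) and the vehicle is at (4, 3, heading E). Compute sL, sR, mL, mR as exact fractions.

left sensor world pos  = (7, 6); dL² = 20
right sensor world pos = (7, 0); dR² = 8
sL = 90/20 = 9/2
sR = 90/8 = 45/4
mL = 1·sL + 1/2·sR = 81/8
mR = 1·sL + -1/2·sR = -9/8

9/2 45/4 81/8 -9/8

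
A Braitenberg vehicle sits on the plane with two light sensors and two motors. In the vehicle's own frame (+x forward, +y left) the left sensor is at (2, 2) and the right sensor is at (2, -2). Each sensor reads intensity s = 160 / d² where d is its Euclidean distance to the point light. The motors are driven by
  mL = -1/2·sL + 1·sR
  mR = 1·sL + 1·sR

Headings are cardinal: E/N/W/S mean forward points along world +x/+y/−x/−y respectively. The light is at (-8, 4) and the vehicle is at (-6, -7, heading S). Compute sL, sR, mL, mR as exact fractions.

32/37 160/169 3216/6253 11328/6253

left sensor world pos  = (-4, -9); dL² = 185
right sensor world pos = (-8, -9); dR² = 169
sL = 160/185 = 32/37
sR = 160/169 = 160/169
mL = -1/2·sL + 1·sR = 3216/6253
mR = 1·sL + 1·sR = 11328/6253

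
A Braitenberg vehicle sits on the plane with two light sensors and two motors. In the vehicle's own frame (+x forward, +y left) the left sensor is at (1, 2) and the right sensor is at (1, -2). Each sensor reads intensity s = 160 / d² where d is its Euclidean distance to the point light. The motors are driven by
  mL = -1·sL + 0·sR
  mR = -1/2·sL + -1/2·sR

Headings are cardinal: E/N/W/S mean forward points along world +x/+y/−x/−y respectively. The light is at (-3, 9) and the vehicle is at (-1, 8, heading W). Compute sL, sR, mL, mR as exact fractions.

left sensor world pos  = (-2, 6); dL² = 10
right sensor world pos = (-2, 10); dR² = 2
sL = 160/10 = 16
sR = 160/2 = 80
mL = -1·sL + 0·sR = -16
mR = -1/2·sL + -1/2·sR = -48

16 80 -16 -48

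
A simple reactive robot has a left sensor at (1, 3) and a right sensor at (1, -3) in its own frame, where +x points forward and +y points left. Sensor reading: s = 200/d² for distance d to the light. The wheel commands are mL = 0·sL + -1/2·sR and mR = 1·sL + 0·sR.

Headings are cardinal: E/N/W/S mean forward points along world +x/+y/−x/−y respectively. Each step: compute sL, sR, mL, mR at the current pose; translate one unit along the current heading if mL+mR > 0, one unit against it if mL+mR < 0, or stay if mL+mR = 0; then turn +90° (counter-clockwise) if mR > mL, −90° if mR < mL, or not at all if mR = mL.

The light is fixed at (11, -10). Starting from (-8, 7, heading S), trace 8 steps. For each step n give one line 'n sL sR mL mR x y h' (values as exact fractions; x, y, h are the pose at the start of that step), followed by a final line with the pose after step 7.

0 25/64 10/37 -5/37 25/64 -8 7 S
1 40/137 200/493 -100/493 40/137 -8 6 E
2 20/73 100/257 -50/257 20/73 -7 6 N
3 200/557 200/761 -100/761 200/557 -7 7 W
4 25/64 10/37 -5/37 25/64 -8 7 S
5 40/137 200/493 -100/493 40/137 -8 6 E
6 20/73 100/257 -50/257 20/73 -7 6 N
7 200/557 200/761 -100/761 200/557 -7 7 W
final -8 7 S

n=0: pose=(-8,7,S); sL=25/64, sR=10/37; mL=-5/37, mR=25/64; mL+mR=605/2368 → advance +1; mR−mL=1245/2368 → turn +1·90°
n=1: pose=(-8,6,E); sL=40/137, sR=200/493; mL=-100/493, mR=40/137; mL+mR=6020/67541 → advance +1; mR−mL=33420/67541 → turn +1·90°
n=2: pose=(-7,6,N); sL=20/73, sR=100/257; mL=-50/257, mR=20/73; mL+mR=1490/18761 → advance +1; mR−mL=8790/18761 → turn +1·90°
n=3: pose=(-7,7,W); sL=200/557, sR=200/761; mL=-100/761, mR=200/557; mL+mR=96500/423877 → advance +1; mR−mL=207900/423877 → turn +1·90°
n=4: pose=(-8,7,S); sL=25/64, sR=10/37; mL=-5/37, mR=25/64; mL+mR=605/2368 → advance +1; mR−mL=1245/2368 → turn +1·90°
n=5: pose=(-8,6,E); sL=40/137, sR=200/493; mL=-100/493, mR=40/137; mL+mR=6020/67541 → advance +1; mR−mL=33420/67541 → turn +1·90°
n=6: pose=(-7,6,N); sL=20/73, sR=100/257; mL=-50/257, mR=20/73; mL+mR=1490/18761 → advance +1; mR−mL=8790/18761 → turn +1·90°
n=7: pose=(-7,7,W); sL=200/557, sR=200/761; mL=-100/761, mR=200/557; mL+mR=96500/423877 → advance +1; mR−mL=207900/423877 → turn +1·90°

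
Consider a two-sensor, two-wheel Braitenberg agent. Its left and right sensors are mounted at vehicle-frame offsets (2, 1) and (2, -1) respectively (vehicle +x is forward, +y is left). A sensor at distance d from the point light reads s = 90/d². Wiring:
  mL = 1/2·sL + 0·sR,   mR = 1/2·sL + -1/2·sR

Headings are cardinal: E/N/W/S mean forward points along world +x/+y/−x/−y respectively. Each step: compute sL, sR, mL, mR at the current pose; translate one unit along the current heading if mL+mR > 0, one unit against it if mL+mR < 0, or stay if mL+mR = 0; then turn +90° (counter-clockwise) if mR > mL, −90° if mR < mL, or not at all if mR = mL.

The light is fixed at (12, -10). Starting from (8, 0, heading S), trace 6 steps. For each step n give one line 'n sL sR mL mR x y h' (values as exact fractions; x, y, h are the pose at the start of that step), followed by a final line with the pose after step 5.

n=0: pose=(8,0,S); sL=90/73, sR=90/89; mL=45/73, mR=720/6497; mL+mR=4725/6497 → advance +1; mR−mL=-45/89 → turn -1·90°
n=1: pose=(8,-1,W); sL=9/10, sR=45/68; mL=9/20, mR=81/680; mL+mR=387/680 → advance +1; mR−mL=-45/136 → turn -1·90°
n=2: pose=(7,-1,N); sL=90/157, sR=90/137; mL=45/157, mR=-900/21509; mL+mR=5265/21509 → advance +1; mR−mL=-45/137 → turn -1·90°
n=3: pose=(7,0,E); sL=9/13, sR=1; mL=9/26, mR=-2/13; mL+mR=5/26 → advance +1; mR−mL=-1/2 → turn -1·90°
n=4: pose=(8,0,S); sL=90/73, sR=90/89; mL=45/73, mR=720/6497; mL+mR=4725/6497 → advance +1; mR−mL=-45/89 → turn -1·90°
n=5: pose=(8,-1,W); sL=9/10, sR=45/68; mL=9/20, mR=81/680; mL+mR=387/680 → advance +1; mR−mL=-45/136 → turn -1·90°

0 90/73 90/89 45/73 720/6497 8 0 S
1 9/10 45/68 9/20 81/680 8 -1 W
2 90/157 90/137 45/157 -900/21509 7 -1 N
3 9/13 1 9/26 -2/13 7 0 E
4 90/73 90/89 45/73 720/6497 8 0 S
5 9/10 45/68 9/20 81/680 8 -1 W
final 7 -1 N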